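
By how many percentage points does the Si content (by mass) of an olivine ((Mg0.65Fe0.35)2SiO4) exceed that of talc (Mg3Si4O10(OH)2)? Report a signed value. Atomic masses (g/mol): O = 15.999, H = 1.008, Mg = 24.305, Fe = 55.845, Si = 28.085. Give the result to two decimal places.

-12.37 percentage points

M((Mg0.65Fe0.35)2SiO4) = 162.769 g/mol, so wt% Si = 28.085/162.769 × 100 = 17.25%.
M(Mg3Si4O10(OH)2) = 379.259 g/mol, so wt% Si = 112.340/379.259 × 100 = 29.62%.
17.25 − 29.62 = -12.37 pp.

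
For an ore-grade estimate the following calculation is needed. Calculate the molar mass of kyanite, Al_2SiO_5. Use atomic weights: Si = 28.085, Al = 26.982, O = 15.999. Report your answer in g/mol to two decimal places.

162.04 g/mol

M = 2×26.982 + 1×28.085 + 5×15.999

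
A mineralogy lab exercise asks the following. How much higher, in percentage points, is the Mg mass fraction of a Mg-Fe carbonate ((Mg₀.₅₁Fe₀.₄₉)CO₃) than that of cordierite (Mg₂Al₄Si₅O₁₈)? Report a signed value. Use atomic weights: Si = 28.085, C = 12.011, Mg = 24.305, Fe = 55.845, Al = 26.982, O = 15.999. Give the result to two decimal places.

Mg in (Mg₀.₅₁Fe₀.₄₉)CO₃: molar mass 99.768 g/mol; 0.51×24.305 = 12.396 g → 12.42 wt%.
Mg in Mg₂Al₄Si₅O₁₈: molar mass 584.945 g/mol; 2×24.305 = 48.610 g → 8.31 wt%.
Difference = 12.42 − 8.31 = 4.11 percentage points.

4.11 percentage points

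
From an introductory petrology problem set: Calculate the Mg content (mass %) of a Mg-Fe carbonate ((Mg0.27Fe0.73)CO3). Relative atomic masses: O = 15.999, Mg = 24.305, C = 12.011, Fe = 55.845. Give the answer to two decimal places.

6.11 mass %

M((Mg0.27Fe0.73)CO3) = 107.337 g/mol.
Mg contributes 0.27 × 24.305 = 6.562 g per mole.
6.562/107.337 = 0.0611 → 6.11%.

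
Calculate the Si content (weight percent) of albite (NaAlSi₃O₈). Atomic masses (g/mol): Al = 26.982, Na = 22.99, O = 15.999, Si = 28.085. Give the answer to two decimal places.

32.13 weight percent

Formula mass = 1*22.99 + 1*26.982 + 3*28.085 + 8*15.999 = 262.219 g/mol, of which 84.255 g is Si.
So Si makes up 84.255/262.219 = 0.3213 of the mass, i.e. 32.13%.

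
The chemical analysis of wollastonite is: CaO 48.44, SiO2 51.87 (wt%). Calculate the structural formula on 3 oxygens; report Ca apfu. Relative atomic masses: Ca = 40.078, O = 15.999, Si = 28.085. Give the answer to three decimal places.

1.000 Ca apfu

CaO (M=56.077): mol = 0.86381; Ca = 0.86381, O = 0.86381.
SiO2 (M=60.083): mol = 0.86331; Si = 0.86331, O = 1.72662.
ΣO = 2.59043; factor = 3/ΣO = 1.15811.
Ca apfu = 0.86381 × 1.15811 = 1.000.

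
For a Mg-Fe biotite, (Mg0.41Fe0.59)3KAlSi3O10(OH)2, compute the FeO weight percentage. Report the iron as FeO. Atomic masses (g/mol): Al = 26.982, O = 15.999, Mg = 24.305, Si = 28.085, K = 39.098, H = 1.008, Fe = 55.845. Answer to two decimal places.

Formula mass = 473.080 g/mol.
1.77 Fe → 1.7700 mol FeO per formula unit; M(FeO) = 71.844, so FeO mass = 127.164 g.
127.164/473.080 × 100 = 26.88 wt%.

26.88 wt%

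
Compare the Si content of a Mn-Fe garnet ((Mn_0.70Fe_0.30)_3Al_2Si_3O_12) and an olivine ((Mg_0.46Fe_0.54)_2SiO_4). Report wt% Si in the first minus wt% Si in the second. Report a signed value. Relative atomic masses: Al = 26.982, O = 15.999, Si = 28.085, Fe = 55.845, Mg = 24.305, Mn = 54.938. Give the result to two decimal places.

0.92 percentage points

M((Mn_0.70Fe_0.30)_3Al_2Si_3O_12) = 495.837 g/mol, so wt% Si = 84.255/495.837 × 100 = 16.99%.
M((Mg_0.46Fe_0.54)_2SiO_4) = 174.754 g/mol, so wt% Si = 28.085/174.754 × 100 = 16.07%.
16.99 − 16.07 = 0.92 pp.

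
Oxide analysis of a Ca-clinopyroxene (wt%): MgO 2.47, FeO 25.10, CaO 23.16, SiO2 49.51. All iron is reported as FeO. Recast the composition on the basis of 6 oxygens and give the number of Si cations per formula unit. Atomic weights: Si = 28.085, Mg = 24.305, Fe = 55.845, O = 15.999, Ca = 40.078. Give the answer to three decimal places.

2.000 Si apfu

2.47 wt% MgO ÷ 40.304 g/mol = 0.06128 mol, giving 0.06128 Mg and 0.06128 O.
25.10 wt% FeO ÷ 71.844 g/mol = 0.34937 mol, giving 0.34937 Fe and 0.34937 O.
23.16 wt% CaO ÷ 56.077 g/mol = 0.41300 mol, giving 0.41300 Ca and 0.41300 O.
49.51 wt% SiO2 ÷ 60.083 g/mol = 0.82403 mol, giving 0.82403 Si and 1.64806 O.
Oxygen sums to 2.47171; scaling by 6/2.47171 = 2.42747 puts the formula on 6 O.
Si: 0.82403 × 2.42747 = 2.000 atoms per formula unit.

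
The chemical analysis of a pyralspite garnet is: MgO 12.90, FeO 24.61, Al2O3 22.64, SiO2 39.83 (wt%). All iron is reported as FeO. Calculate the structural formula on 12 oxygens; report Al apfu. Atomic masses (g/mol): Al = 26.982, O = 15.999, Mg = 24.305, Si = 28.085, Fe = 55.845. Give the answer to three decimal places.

MgO (M=40.304): mol = 0.32007; Mg = 0.32007, O = 0.32007.
FeO (M=71.844): mol = 0.34255; Fe = 0.34255, O = 0.34255.
Al2O3 (M=101.961): mol = 0.22205; Al = 0.44410, O = 0.66615.
SiO2 (M=60.083): mol = 0.66292; Si = 0.66292, O = 1.32584.
ΣO = 2.65461; factor = 12/ΣO = 4.52044.
Al apfu = 0.44410 × 4.52044 = 2.008.

2.008 Al apfu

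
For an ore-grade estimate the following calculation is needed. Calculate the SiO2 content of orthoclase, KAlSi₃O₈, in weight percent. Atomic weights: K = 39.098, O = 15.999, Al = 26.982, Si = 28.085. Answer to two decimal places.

M(KAlSi₃O₈) = 278.327 g/mol; M(SiO2) = 60.083 g/mol.
Moles SiO2 per formula unit = 3 Si ÷ 1 = 3.0000.
SiO2 fraction = (3.0000 × 60.083) / 278.327 = 180.249/278.327 = 0.6476.

64.76 wt%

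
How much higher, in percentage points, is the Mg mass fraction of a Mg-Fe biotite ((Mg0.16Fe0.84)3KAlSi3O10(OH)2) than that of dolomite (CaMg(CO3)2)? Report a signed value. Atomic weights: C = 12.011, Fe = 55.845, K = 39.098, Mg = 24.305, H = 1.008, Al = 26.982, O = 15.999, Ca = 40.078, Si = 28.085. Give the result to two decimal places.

First mineral: 11.666 g Mg in 496.735 g formula = 2.35 wt% Mg.
Second mineral: 24.305 g Mg in 184.399 g formula = 13.18 wt% Mg.
2.35% − 13.18% gives a difference of -10.83 percentage points.

-10.83 percentage points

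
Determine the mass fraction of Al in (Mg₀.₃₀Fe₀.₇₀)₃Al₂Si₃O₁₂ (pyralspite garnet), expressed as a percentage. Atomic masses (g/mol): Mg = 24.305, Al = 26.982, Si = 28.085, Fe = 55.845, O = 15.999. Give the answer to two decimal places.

Molar mass of (Mg₀.₃₀Fe₀.₇₀)₃Al₂Si₃O₁₂: 0.90×24.305 + 2.10×55.845 + 2×26.982 + 3×28.085 + 12×15.999 = 469.356 g/mol.
Mass of Al per formula unit: 2 × 26.982 = 53.964 g.
Weight fraction Al = 53.964 / 469.356 = 0.1150.

11.50 mass %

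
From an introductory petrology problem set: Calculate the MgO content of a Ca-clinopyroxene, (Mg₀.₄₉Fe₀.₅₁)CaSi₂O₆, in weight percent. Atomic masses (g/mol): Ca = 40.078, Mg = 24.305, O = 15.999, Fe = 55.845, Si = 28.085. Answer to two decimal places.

8.49 wt%

M((Mg₀.₄₉Fe₀.₅₁)CaSi₂O₆) = 232.632 g/mol; M(MgO) = 40.304 g/mol.
Moles MgO per formula unit = 0.49 Mg ÷ 1 = 0.4900.
MgO fraction = (0.4900 × 40.304) / 232.632 = 19.749/232.632 = 0.0849.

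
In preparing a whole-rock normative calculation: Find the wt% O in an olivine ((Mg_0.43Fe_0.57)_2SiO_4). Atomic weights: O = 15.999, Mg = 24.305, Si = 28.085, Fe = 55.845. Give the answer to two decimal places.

36.23 mass %

Formula mass = 0.86*24.305 + 1.14*55.845 + 1*28.085 + 4*15.999 = 176.647 g/mol, of which 63.996 g is O.
So O makes up 63.996/176.647 = 0.3623 of the mass, i.e. 36.23%.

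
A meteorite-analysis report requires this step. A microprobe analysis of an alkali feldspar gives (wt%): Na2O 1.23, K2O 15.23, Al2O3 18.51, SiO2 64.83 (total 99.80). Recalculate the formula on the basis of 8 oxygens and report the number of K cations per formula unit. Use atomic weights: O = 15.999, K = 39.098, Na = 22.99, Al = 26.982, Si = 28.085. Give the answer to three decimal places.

0.897 K apfu

Na2O: 1.23/61.979 = 0.01985 mol → 0.03970 mol Na, 0.01985 mol O.
K2O: 15.23/94.195 = 0.16169 mol → 0.32338 mol K, 0.16169 mol O.
Al2O3: 18.51/101.961 = 0.18154 mol → 0.36308 mol Al, 0.54462 mol O.
SiO2: 64.83/60.083 = 1.07901 mol → 1.07901 mol Si, 2.15802 mol O.
Total oxygen = 2.88418 mol. Normalization factor = 8/2.88418 = 2.77375.
K per 8 O = 0.32338 × 2.77375 = 0.897.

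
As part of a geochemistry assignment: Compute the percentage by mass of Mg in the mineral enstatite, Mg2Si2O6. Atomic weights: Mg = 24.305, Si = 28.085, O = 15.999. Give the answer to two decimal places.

24.21 wt%

M(Mg2Si2O6) = 200.774 g/mol.
Mg contributes 2 × 24.305 = 48.610 g per mole.
48.610/200.774 = 0.2421 → 24.21%.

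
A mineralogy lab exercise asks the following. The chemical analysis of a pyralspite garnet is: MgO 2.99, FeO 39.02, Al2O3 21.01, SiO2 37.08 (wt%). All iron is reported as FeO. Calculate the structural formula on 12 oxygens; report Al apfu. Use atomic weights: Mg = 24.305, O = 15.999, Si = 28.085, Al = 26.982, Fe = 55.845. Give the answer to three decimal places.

2.99 wt% MgO ÷ 40.304 g/mol = 0.07419 mol, giving 0.07419 Mg and 0.07419 O.
39.02 wt% FeO ÷ 71.844 g/mol = 0.54312 mol, giving 0.54312 Fe and 0.54312 O.
21.01 wt% Al2O3 ÷ 101.961 g/mol = 0.20606 mol, giving 0.41212 Al and 0.61818 O.
37.08 wt% SiO2 ÷ 60.083 g/mol = 0.61715 mol, giving 0.61715 Si and 1.23430 O.
Oxygen sums to 2.46979; scaling by 12/2.46979 = 4.85871 puts the formula on 12 O.
Al: 0.41212 × 4.85871 = 2.002 atoms per formula unit.

2.002 Al apfu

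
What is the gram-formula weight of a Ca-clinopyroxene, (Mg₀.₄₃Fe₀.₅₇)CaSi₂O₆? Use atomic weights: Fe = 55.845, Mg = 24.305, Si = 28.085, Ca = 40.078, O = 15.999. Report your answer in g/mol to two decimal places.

234.52 g/mol

M = 0.43*24.305 + 0.57*55.845 + 1*40.078 + 2*28.085 + 6*15.999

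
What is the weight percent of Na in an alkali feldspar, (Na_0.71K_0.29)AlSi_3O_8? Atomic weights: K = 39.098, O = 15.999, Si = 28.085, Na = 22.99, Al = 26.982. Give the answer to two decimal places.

Molar mass of (Na_0.71K_0.29)AlSi_3O_8: 0.71*22.99 + 0.29*39.098 + 1*26.982 + 3*28.085 + 8*15.999 = 266.890 g/mol.
Mass of Na per formula unit: 0.71 × 22.99 = 16.323 g.
Weight fraction Na = 16.323 / 266.890 = 0.0612.

6.12 mass %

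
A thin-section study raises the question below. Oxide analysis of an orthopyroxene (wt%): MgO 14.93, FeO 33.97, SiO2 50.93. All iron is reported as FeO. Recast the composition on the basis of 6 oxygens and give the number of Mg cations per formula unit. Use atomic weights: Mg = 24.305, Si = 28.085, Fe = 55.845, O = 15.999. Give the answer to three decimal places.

MgO: 14.93/40.304 = 0.37043 mol → 0.37043 mol Mg, 0.37043 mol O.
FeO: 33.97/71.844 = 0.47283 mol → 0.47283 mol Fe, 0.47283 mol O.
SiO2: 50.93/60.083 = 0.84766 mol → 0.84766 mol Si, 1.69532 mol O.
Total oxygen = 2.53858 mol. Normalization factor = 6/2.53858 = 2.36353.
Mg per 6 O = 0.37043 × 2.36353 = 0.876.

0.876 Mg apfu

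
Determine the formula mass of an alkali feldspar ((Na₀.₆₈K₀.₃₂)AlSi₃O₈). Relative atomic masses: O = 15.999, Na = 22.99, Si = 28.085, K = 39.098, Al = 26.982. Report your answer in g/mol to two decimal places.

267.37 g/mol

M = 0.68×22.99 + 0.32×39.098 + 1×26.982 + 3×28.085 + 8×15.999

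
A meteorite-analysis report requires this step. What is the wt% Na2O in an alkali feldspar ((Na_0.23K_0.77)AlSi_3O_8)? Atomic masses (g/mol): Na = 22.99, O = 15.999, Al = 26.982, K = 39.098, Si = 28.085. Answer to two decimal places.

Molar mass of (Na_0.23K_0.77)AlSi_3O_8 = 0.23×22.99 + 0.77×39.098 + 1×26.982 + 3×28.085 + 8×15.999 = 274.622 g/mol.
Each formula unit contains 0.23 Na, equivalent to 0.23/2 = 0.1150 mol Na2O.
M(Na2O) = 2×22.99 + 1×15.999 = 61.979 g/mol.
Mass of Na2O per formula unit = 0.1150 × 61.979 = 7.128 g.
Na2O wt% = 7.128 / 274.622 × 100 = 2.60%.

2.60 wt%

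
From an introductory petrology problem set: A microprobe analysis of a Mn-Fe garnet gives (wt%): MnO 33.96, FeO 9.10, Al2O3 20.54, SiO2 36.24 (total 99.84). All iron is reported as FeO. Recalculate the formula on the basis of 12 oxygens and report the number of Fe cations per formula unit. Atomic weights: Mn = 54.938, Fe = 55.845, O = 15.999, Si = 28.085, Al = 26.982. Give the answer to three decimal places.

0.629 Fe apfu

MnO (M=70.937): mol = 0.47873; Mn = 0.47873, O = 0.47873.
FeO (M=71.844): mol = 0.12666; Fe = 0.12666, O = 0.12666.
Al2O3 (M=101.961): mol = 0.20145; Al = 0.40290, O = 0.60435.
SiO2 (M=60.083): mol = 0.60317; Si = 0.60317, O = 1.20634.
ΣO = 2.41608; factor = 12/ΣO = 4.96672.
Fe apfu = 0.12666 × 4.96672 = 0.629.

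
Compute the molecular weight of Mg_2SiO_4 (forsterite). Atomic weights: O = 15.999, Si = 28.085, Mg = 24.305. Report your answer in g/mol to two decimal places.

140.69 g/mol

M = 2·24.305 + 1·28.085 + 4·15.999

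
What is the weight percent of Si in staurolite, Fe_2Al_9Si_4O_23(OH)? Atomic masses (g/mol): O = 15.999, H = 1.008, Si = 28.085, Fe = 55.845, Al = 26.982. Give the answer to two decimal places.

13.19 weight percent

Formula mass = 2·55.845 + 9·26.982 + 4·28.085 + 24·15.999 + 1·1.008 = 851.852 g/mol, of which 112.340 g is Si.
So Si makes up 112.340/851.852 = 0.1319 of the mass, i.e. 13.19%.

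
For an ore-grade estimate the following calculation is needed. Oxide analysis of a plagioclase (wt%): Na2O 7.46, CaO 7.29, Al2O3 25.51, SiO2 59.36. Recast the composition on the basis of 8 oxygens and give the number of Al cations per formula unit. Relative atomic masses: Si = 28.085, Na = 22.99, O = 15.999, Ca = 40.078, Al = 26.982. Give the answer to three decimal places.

Na2O (M=61.979): mol = 0.12036; Na = 0.24072, O = 0.12036.
CaO (M=56.077): mol = 0.13000; Ca = 0.13000, O = 0.13000.
Al2O3 (M=101.961): mol = 0.25019; Al = 0.50038, O = 0.75057.
SiO2 (M=60.083): mol = 0.98797; Si = 0.98797, O = 1.97594.
ΣO = 2.97687; factor = 8/ΣO = 2.68739.
Al apfu = 0.50038 × 2.68739 = 1.345.

1.345 Al apfu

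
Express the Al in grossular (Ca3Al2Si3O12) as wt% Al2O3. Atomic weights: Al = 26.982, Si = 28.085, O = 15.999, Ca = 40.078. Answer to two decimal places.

M(Ca3Al2Si3O12) = 450.441 g/mol; M(Al2O3) = 101.961 g/mol.
Moles Al2O3 per formula unit = 2 Al ÷ 2 = 1.0000.
Al2O3 fraction = (1.0000 × 101.961) / 450.441 = 101.961/450.441 = 0.2264.

22.64 wt%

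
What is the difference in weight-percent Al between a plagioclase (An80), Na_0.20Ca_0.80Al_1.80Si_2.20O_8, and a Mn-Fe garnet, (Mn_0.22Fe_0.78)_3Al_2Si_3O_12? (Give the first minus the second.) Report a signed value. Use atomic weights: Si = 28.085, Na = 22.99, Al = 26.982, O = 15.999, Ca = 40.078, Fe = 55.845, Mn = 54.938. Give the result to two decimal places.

M(Na_0.20Ca_0.80Al_1.80Si_2.20O_8) = 275.007 g/mol, so wt% Al = 48.568/275.007 × 100 = 17.66%.
M((Mn_0.22Fe_0.78)_3Al_2Si_3O_12) = 497.143 g/mol, so wt% Al = 53.964/497.143 × 100 = 10.85%.
17.66 − 10.85 = 6.81 pp.

6.81 percentage points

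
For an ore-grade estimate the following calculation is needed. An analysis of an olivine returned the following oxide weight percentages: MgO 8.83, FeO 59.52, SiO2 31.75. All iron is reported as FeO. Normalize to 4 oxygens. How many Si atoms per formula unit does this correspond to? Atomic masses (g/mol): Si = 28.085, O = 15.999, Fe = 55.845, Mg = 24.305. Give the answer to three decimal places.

1.004 Si apfu

8.83 wt% MgO ÷ 40.304 g/mol = 0.21908 mol, giving 0.21908 Mg and 0.21908 O.
59.52 wt% FeO ÷ 71.844 g/mol = 0.82846 mol, giving 0.82846 Fe and 0.82846 O.
31.75 wt% SiO2 ÷ 60.083 g/mol = 0.52844 mol, giving 0.52844 Si and 1.05688 O.
Oxygen sums to 2.10442; scaling by 4/2.10442 = 1.90076 puts the formula on 4 O.
Si: 0.52844 × 1.90076 = 1.004 atoms per formula unit.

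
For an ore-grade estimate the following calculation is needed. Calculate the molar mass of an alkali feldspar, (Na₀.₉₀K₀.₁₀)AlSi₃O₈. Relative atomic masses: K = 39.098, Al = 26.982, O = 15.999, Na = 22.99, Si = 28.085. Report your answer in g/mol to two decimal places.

Na: 0.90 × 22.99 = 20.6910
K: 0.10 × 39.098 = 3.9098
Al: 1 × 26.982 = 26.9820
Si: 3 × 28.085 = 84.2550
O: 8 × 15.999 = 127.9920
Summing the contributions gives the formula mass.

263.83 g/mol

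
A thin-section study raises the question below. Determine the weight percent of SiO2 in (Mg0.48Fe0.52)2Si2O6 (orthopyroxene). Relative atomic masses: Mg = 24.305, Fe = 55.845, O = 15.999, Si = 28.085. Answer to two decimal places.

51.45 wt%

Formula mass = 233.576 g/mol.
2 Si → 2.0000 mol SiO2 per formula unit; M(SiO2) = 60.083, so SiO2 mass = 120.166 g.
120.166/233.576 × 100 = 51.45 wt%.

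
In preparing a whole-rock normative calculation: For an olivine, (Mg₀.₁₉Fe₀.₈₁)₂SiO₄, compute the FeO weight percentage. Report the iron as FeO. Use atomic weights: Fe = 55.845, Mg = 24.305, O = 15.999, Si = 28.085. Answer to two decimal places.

60.69 wt%

M((Mg₀.₁₉Fe₀.₈₁)₂SiO₄) = 191.786 g/mol; M(FeO) = 71.844 g/mol.
Moles FeO per formula unit = 1.62 Fe ÷ 1 = 1.6200.
FeO fraction = (1.6200 × 71.844) / 191.786 = 116.387/191.786 = 0.6069.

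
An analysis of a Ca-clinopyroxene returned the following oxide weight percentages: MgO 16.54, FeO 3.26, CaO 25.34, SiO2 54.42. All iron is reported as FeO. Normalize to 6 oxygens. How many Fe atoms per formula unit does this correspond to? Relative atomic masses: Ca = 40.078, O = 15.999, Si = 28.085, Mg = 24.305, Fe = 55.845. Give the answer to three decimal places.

MgO: 16.54/40.304 = 0.41038 mol → 0.41038 mol Mg, 0.41038 mol O.
FeO: 3.26/71.844 = 0.04538 mol → 0.04538 mol Fe, 0.04538 mol O.
CaO: 25.34/56.077 = 0.45188 mol → 0.45188 mol Ca, 0.45188 mol O.
SiO2: 54.42/60.083 = 0.90575 mol → 0.90575 mol Si, 1.81150 mol O.
Total oxygen = 2.71914 mol. Normalization factor = 6/2.71914 = 2.20658.
Fe per 6 O = 0.04538 × 2.20658 = 0.100.

0.100 Fe apfu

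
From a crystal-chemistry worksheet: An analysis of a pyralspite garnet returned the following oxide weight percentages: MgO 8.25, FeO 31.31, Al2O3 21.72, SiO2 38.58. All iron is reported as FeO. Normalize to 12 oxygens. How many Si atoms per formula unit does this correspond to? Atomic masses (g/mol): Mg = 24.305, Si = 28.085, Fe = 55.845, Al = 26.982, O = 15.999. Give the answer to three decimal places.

MgO: 8.25/40.304 = 0.20469 mol → 0.20469 mol Mg, 0.20469 mol O.
FeO: 31.31/71.844 = 0.43581 mol → 0.43581 mol Fe, 0.43581 mol O.
Al2O3: 21.72/101.961 = 0.21302 mol → 0.42604 mol Al, 0.63906 mol O.
SiO2: 38.58/60.083 = 0.64211 mol → 0.64211 mol Si, 1.28422 mol O.
Total oxygen = 2.56378 mol. Normalization factor = 12/2.56378 = 4.68059.
Si per 12 O = 0.64211 × 4.68059 = 3.005.

3.005 Si apfu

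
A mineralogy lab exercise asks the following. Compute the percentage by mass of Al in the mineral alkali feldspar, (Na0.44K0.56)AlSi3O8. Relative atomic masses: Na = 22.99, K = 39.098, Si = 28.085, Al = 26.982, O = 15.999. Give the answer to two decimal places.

9.95 wt%

Formula mass = 0.44*22.99 + 0.56*39.098 + 1*26.982 + 3*28.085 + 8*15.999 = 271.239 g/mol, of which 26.982 g is Al.
So Al makes up 26.982/271.239 = 0.0995 of the mass, i.e. 9.95%.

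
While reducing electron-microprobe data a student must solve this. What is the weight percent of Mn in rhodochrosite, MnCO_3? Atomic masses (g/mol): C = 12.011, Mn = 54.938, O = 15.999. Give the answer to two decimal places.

M(MnCO_3) = 114.946 g/mol.
Mn contributes 1 × 54.938 = 54.938 g per mole.
54.938/114.946 = 0.4779 → 47.79%.

47.79 mass %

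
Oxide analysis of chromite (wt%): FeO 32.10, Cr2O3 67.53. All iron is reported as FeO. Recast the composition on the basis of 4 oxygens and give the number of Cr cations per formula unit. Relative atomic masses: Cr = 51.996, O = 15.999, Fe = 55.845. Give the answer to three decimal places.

32.10 wt% FeO ÷ 71.844 g/mol = 0.44680 mol, giving 0.44680 Fe and 0.44680 O.
67.53 wt% Cr2O3 ÷ 151.989 g/mol = 0.44431 mol, giving 0.88862 Cr and 1.33293 O.
Oxygen sums to 1.77973; scaling by 4/1.77973 = 2.24753 puts the formula on 4 O.
Cr: 0.88862 × 2.24753 = 1.997 atoms per formula unit.

1.997 Cr apfu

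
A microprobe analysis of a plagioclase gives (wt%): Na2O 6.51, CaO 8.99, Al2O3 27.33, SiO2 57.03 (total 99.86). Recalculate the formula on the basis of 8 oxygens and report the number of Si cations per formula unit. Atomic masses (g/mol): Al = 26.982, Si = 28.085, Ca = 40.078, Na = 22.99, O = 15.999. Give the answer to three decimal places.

2.559 Si apfu

Na2O (M=61.979): mol = 0.10504; Na = 0.21008, O = 0.10504.
CaO (M=56.077): mol = 0.16032; Ca = 0.16032, O = 0.16032.
Al2O3 (M=101.961): mol = 0.26804; Al = 0.53608, O = 0.80412.
SiO2 (M=60.083): mol = 0.94919; Si = 0.94919, O = 1.89838.
ΣO = 2.96786; factor = 8/ΣO = 2.69554.
Si apfu = 0.94919 × 2.69554 = 2.559.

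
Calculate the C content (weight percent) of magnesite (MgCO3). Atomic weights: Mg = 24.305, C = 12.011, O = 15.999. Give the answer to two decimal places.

14.25 weight percent

Molar mass of MgCO3: 1×24.305 + 1×12.011 + 3×15.999 = 84.313 g/mol.
Mass of C per formula unit: 1 × 12.011 = 12.011 g.
Weight fraction C = 12.011 / 84.313 = 0.1425.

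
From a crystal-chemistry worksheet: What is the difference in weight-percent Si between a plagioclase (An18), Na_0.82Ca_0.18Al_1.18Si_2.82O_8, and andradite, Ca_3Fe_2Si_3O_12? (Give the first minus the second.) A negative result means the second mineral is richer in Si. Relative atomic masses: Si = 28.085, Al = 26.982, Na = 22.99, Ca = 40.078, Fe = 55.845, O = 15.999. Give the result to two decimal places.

13.30 percentage points

First mineral: 79.200 g Si in 265.096 g formula = 29.88 wt% Si.
Second mineral: 84.255 g Si in 508.167 g formula = 16.58 wt% Si.
29.88% − 16.58% gives a difference of 13.30 percentage points.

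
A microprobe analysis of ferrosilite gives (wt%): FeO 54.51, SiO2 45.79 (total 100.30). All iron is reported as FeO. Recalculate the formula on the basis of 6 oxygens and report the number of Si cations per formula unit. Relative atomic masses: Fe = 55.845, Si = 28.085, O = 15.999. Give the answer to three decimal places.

2.003 Si apfu

54.51 wt% FeO ÷ 71.844 g/mol = 0.75873 mol, giving 0.75873 Fe and 0.75873 O.
45.79 wt% SiO2 ÷ 60.083 g/mol = 0.76211 mol, giving 0.76211 Si and 1.52422 O.
Oxygen sums to 2.28295; scaling by 6/2.28295 = 2.62818 puts the formula on 6 O.
Si: 0.76211 × 2.62818 = 2.003 atoms per formula unit.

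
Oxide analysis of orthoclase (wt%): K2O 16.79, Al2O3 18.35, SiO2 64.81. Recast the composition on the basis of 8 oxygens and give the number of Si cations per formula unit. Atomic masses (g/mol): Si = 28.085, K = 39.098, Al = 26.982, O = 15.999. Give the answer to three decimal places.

3.001 Si apfu

16.79 wt% K2O ÷ 94.195 g/mol = 0.17825 mol, giving 0.35650 K and 0.17825 O.
18.35 wt% Al2O3 ÷ 101.961 g/mol = 0.17997 mol, giving 0.35994 Al and 0.53991 O.
64.81 wt% SiO2 ÷ 60.083 g/mol = 1.07867 mol, giving 1.07867 Si and 2.15734 O.
Oxygen sums to 2.87550; scaling by 8/2.87550 = 2.78212 puts the formula on 8 O.
Si: 1.07867 × 2.78212 = 3.001 atoms per formula unit.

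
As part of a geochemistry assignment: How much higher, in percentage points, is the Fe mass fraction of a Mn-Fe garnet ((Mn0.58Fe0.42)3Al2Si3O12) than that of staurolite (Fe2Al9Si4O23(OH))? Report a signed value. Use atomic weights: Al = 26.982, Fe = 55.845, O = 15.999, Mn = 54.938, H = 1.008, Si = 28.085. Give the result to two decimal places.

1.07 percentage points

M((Mn0.58Fe0.42)3Al2Si3O12) = 496.164 g/mol, so wt% Fe = 70.365/496.164 × 100 = 14.18%.
M(Fe2Al9Si4O23(OH)) = 851.852 g/mol, so wt% Fe = 111.690/851.852 × 100 = 13.11%.
14.18 − 13.11 = 1.07 pp.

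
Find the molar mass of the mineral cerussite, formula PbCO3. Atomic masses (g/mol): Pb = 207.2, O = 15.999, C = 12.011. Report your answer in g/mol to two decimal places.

M = 1·207.2 + 1·12.011 + 3·15.999

267.21 g/mol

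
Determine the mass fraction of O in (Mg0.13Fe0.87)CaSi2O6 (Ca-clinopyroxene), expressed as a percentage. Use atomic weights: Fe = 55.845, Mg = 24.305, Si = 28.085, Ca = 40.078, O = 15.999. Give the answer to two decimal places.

Molar mass of (Mg0.13Fe0.87)CaSi2O6: 0.13×24.305 + 0.87×55.845 + 1×40.078 + 2×28.085 + 6×15.999 = 243.987 g/mol.
Mass of O per formula unit: 6 × 15.999 = 95.994 g.
Weight fraction O = 95.994 / 243.987 = 0.3934.

39.34 mass %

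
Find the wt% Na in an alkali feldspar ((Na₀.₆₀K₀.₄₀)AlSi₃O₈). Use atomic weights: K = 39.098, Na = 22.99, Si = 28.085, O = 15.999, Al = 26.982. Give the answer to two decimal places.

Formula mass = 0.60·22.99 + 0.40·39.098 + 1·26.982 + 3·28.085 + 8·15.999 = 268.662 g/mol, of which 13.794 g is Na.
So Na makes up 13.794/268.662 = 0.0513 of the mass, i.e. 5.13%.

5.13 wt%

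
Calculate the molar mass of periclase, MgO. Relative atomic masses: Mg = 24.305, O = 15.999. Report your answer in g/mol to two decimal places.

M = 1(24.305) + 1(15.999)

40.30 g/mol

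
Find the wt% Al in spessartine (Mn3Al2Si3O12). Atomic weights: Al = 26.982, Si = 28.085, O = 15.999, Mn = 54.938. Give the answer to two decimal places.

Formula mass = 3·54.938 + 2·26.982 + 3·28.085 + 12·15.999 = 495.021 g/mol, of which 53.964 g is Al.
So Al makes up 53.964/495.021 = 0.1090 of the mass, i.e. 10.90%.

10.90 wt%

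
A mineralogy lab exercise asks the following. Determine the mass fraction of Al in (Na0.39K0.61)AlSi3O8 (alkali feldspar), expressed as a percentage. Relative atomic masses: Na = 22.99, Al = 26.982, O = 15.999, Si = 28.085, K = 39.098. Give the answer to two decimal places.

M((Na0.39K0.61)AlSi3O8) = 272.045 g/mol.
Al contributes 1 × 26.982 = 26.982 g per mole.
26.982/272.045 = 0.0992 → 9.92%.

9.92 wt%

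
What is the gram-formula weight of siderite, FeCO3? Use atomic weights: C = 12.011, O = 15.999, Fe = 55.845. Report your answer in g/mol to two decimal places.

Fe: 1 × 55.845 = 55.8450
C: 1 × 12.011 = 12.0110
O: 3 × 15.999 = 47.9970
Summing the contributions gives the formula mass.

115.85 g/mol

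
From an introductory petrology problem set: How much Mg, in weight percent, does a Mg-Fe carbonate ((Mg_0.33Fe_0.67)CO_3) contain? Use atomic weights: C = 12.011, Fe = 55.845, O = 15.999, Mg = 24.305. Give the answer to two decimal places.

M((Mg_0.33Fe_0.67)CO_3) = 105.445 g/mol.
Mg contributes 0.33 × 24.305 = 8.021 g per mole.
8.021/105.445 = 0.0761 → 7.61%.

7.61 weight percent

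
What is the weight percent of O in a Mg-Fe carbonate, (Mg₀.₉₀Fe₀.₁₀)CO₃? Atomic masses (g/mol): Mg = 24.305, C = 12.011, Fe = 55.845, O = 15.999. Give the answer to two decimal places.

Formula mass = 0.90×24.305 + 0.10×55.845 + 1×12.011 + 3×15.999 = 87.467 g/mol, of which 47.997 g is O.
So O makes up 47.997/87.467 = 0.5487 of the mass, i.e. 54.87%.

54.87 mass %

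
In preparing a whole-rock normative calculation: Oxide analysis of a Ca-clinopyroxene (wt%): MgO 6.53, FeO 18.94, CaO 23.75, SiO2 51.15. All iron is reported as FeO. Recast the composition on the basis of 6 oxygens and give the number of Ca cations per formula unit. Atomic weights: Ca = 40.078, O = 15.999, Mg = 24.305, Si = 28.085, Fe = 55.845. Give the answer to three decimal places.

0.996 Ca apfu

6.53 wt% MgO ÷ 40.304 g/mol = 0.16202 mol, giving 0.16202 Mg and 0.16202 O.
18.94 wt% FeO ÷ 71.844 g/mol = 0.26363 mol, giving 0.26363 Fe and 0.26363 O.
23.75 wt% CaO ÷ 56.077 g/mol = 0.42352 mol, giving 0.42352 Ca and 0.42352 O.
51.15 wt% SiO2 ÷ 60.083 g/mol = 0.85132 mol, giving 0.85132 Si and 1.70264 O.
Oxygen sums to 2.55181; scaling by 6/2.55181 = 2.35127 puts the formula on 6 O.
Ca: 0.42352 × 2.35127 = 0.996 atoms per formula unit.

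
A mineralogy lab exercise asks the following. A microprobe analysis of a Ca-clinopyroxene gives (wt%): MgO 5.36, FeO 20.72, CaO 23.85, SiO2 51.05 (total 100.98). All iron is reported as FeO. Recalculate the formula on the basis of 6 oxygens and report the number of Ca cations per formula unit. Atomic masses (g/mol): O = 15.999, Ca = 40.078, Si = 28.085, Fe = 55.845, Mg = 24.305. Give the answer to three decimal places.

1.002 Ca apfu

MgO (M=40.304): mol = 0.13299; Mg = 0.13299, O = 0.13299.
FeO (M=71.844): mol = 0.28840; Fe = 0.28840, O = 0.28840.
CaO (M=56.077): mol = 0.42531; Ca = 0.42531, O = 0.42531.
SiO2 (M=60.083): mol = 0.84966; Si = 0.84966, O = 1.69932.
ΣO = 2.54602; factor = 6/ΣO = 2.35662.
Ca apfu = 0.42531 × 2.35662 = 1.002.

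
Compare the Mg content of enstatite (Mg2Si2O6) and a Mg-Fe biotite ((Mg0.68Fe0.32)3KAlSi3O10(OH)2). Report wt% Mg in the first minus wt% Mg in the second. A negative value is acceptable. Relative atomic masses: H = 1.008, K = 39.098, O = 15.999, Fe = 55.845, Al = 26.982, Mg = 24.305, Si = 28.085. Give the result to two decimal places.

M(Mg2Si2O6) = 200.774 g/mol, so wt% Mg = 48.610/200.774 × 100 = 24.21%.
M((Mg0.68Fe0.32)3KAlSi3O10(OH)2) = 447.532 g/mol, so wt% Mg = 49.582/447.532 × 100 = 11.08%.
24.21 − 11.08 = 13.13 pp.

13.13 percentage points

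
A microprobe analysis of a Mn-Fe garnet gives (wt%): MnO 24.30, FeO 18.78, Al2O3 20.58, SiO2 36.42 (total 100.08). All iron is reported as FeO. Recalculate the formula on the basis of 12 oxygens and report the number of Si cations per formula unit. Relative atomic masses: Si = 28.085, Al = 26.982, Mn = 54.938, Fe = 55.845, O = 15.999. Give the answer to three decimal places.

MnO: 24.30/70.937 = 0.34256 mol → 0.34256 mol Mn, 0.34256 mol O.
FeO: 18.78/71.844 = 0.26140 mol → 0.26140 mol Fe, 0.26140 mol O.
Al2O3: 20.58/101.961 = 0.20184 mol → 0.40368 mol Al, 0.60552 mol O.
SiO2: 36.42/60.083 = 0.60616 mol → 0.60616 mol Si, 1.21232 mol O.
Total oxygen = 2.42180 mol. Normalization factor = 12/2.42180 = 4.95499.
Si per 12 O = 0.60616 × 4.95499 = 3.004.

3.004 Si apfu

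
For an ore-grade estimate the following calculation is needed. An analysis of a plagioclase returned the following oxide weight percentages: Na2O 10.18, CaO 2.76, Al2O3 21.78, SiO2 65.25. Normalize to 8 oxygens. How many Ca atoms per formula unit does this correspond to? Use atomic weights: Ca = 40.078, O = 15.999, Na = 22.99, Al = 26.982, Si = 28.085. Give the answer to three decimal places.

0.130 Ca apfu

Na2O: 10.18/61.979 = 0.16425 mol → 0.32850 mol Na, 0.16425 mol O.
CaO: 2.76/56.077 = 0.04922 mol → 0.04922 mol Ca, 0.04922 mol O.
Al2O3: 21.78/101.961 = 0.21361 mol → 0.42722 mol Al, 0.64083 mol O.
SiO2: 65.25/60.083 = 1.08600 mol → 1.08600 mol Si, 2.17200 mol O.
Total oxygen = 3.02630 mol. Normalization factor = 8/3.02630 = 2.64349.
Ca per 8 O = 0.04922 × 2.64349 = 0.130.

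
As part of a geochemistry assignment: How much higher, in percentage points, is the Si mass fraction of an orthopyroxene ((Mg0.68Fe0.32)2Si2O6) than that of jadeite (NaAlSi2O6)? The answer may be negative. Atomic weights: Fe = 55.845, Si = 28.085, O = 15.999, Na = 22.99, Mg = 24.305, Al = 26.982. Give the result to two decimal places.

Si in (Mg0.68Fe0.32)2Si2O6: molar mass 220.960 g/mol; 2×28.085 = 56.170 g → 25.42 wt%.
Si in NaAlSi2O6: molar mass 202.136 g/mol; 2×28.085 = 56.170 g → 27.79 wt%.
Difference = 25.42 − 27.79 = -2.37 percentage points.

-2.37 percentage points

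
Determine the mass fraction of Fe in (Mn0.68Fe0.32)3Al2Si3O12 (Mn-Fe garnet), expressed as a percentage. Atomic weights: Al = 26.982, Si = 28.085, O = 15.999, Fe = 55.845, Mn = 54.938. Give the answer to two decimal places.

M((Mn0.68Fe0.32)3Al2Si3O12) = 495.892 g/mol.
Fe contributes 0.96 × 55.845 = 53.611 g per mole.
53.611/495.892 = 0.1081 → 10.81%.

10.81 weight percent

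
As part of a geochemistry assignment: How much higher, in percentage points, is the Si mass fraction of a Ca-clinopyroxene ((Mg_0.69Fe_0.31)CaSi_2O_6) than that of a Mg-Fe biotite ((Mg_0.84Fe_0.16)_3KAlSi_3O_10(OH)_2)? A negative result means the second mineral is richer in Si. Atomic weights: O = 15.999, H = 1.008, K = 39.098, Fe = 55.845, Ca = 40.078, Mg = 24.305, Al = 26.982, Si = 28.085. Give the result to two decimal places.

First mineral: 56.170 g Si in 226.324 g formula = 24.82 wt% Si.
Second mineral: 84.255 g Si in 432.393 g formula = 19.49 wt% Si.
24.82% − 19.49% gives a difference of 5.33 percentage points.

5.33 percentage points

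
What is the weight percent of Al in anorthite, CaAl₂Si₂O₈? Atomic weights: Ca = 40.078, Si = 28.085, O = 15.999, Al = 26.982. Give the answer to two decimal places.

Molar mass of CaAl₂Si₂O₈: 1×40.078 + 2×26.982 + 2×28.085 + 8×15.999 = 278.204 g/mol.
Mass of Al per formula unit: 2 × 26.982 = 53.964 g.
Weight fraction Al = 53.964 / 278.204 = 0.1940.

19.40 weight percent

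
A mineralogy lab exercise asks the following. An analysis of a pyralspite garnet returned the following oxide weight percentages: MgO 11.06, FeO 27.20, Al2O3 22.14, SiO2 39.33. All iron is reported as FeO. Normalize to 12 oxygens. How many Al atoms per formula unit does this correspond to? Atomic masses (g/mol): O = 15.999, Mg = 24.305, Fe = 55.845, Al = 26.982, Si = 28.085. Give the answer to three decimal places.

1.994 Al apfu

MgO (M=40.304): mol = 0.27441; Mg = 0.27441, O = 0.27441.
FeO (M=71.844): mol = 0.37860; Fe = 0.37860, O = 0.37860.
Al2O3 (M=101.961): mol = 0.21714; Al = 0.43428, O = 0.65142.
SiO2 (M=60.083): mol = 0.65459; Si = 0.65459, O = 1.30918.
ΣO = 2.61361; factor = 12/ΣO = 4.59135.
Al apfu = 0.43428 × 4.59135 = 1.994.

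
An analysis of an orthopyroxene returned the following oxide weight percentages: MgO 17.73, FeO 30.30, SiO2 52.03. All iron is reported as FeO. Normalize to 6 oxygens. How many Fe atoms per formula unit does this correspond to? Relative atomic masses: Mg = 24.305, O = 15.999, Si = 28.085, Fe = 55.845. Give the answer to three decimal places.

0.976 Fe apfu

17.73 wt% MgO ÷ 40.304 g/mol = 0.43991 mol, giving 0.43991 Mg and 0.43991 O.
30.30 wt% FeO ÷ 71.844 g/mol = 0.42175 mol, giving 0.42175 Fe and 0.42175 O.
52.03 wt% SiO2 ÷ 60.083 g/mol = 0.86597 mol, giving 0.86597 Si and 1.73194 O.
Oxygen sums to 2.59360; scaling by 6/2.59360 = 2.31339 puts the formula on 6 O.
Fe: 0.42175 × 2.31339 = 0.976 atoms per formula unit.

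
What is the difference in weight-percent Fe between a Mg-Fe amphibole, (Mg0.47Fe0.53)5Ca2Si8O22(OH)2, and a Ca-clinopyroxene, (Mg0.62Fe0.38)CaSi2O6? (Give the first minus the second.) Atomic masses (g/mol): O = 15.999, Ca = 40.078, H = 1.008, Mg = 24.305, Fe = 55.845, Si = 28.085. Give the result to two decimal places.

M((Mg0.47Fe0.53)5Ca2Si8O22(OH)2) = 895.934 g/mol, so wt% Fe = 147.989/895.934 × 100 = 16.52%.
M((Mg0.62Fe0.38)CaSi2O6) = 228.532 g/mol, so wt% Fe = 21.221/228.532 × 100 = 9.29%.
16.52 − 9.29 = 7.23 pp.

7.23 percentage points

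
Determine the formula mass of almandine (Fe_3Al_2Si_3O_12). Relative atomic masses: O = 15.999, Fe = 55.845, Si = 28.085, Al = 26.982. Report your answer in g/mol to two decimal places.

The formula mass is the sum 3·55.845 + 2·26.982 + 3·28.085 + 12·15.999.

497.74 g/mol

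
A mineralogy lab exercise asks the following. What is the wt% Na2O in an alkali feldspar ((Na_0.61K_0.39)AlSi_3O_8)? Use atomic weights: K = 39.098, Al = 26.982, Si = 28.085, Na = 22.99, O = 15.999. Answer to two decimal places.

7.04 wt%

M((Na_0.61K_0.39)AlSi_3O_8) = 268.501 g/mol; M(Na2O) = 61.979 g/mol.
Moles Na2O per formula unit = 0.61 Na ÷ 2 = 0.3050.
Na2O fraction = (0.3050 × 61.979) / 268.501 = 18.904/268.501 = 0.0704.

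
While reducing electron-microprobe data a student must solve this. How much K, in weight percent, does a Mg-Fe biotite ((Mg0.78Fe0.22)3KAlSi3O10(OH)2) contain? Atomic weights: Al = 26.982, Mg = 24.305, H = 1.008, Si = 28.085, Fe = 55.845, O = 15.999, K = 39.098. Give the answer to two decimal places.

Molar mass of (Mg0.78Fe0.22)3KAlSi3O10(OH)2: 2.34·24.305 + 0.66·55.845 + 1·39.098 + 1·26.982 + 3·28.085 + 12·15.999 + 2·1.008 = 438.070 g/mol.
Mass of K per formula unit: 1 × 39.098 = 39.098 g.
Weight fraction K = 39.098 / 438.070 = 0.0893.

8.93 weight percent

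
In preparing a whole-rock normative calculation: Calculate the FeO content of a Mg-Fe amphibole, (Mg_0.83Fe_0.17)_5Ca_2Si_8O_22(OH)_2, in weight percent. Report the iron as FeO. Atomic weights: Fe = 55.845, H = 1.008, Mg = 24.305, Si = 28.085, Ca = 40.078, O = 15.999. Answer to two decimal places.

7.28 wt%

Molar mass of (Mg_0.83Fe_0.17)_5Ca_2Si_8O_22(OH)_2 = 4.15*24.305 + 0.85*55.845 + 2*40.078 + 8*28.085 + 24*15.999 + 2*1.008 = 839.162 g/mol.
Each formula unit contains 0.85 Fe, equivalent to 0.85/1 = 0.8500 mol FeO.
M(FeO) = 1×55.845 + 1×15.999 = 71.844 g/mol.
Mass of FeO per formula unit = 0.8500 × 71.844 = 61.067 g.
FeO wt% = 61.067 / 839.162 × 100 = 7.28%.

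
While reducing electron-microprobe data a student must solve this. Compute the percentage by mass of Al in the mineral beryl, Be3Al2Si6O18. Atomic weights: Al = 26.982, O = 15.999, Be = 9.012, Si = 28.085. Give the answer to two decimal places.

M(Be3Al2Si6O18) = 537.492 g/mol.
Al contributes 2 × 26.982 = 53.964 g per mole.
53.964/537.492 = 0.1004 → 10.04%.

10.04 wt%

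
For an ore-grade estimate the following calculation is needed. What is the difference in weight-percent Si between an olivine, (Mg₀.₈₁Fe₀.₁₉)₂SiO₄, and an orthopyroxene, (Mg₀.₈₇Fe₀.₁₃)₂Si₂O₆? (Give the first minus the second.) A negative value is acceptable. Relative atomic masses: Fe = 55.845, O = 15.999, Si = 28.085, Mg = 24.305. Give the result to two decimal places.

M((Mg₀.₈₁Fe₀.₁₉)₂SiO₄) = 152.676 g/mol, so wt% Si = 28.085/152.676 × 100 = 18.40%.
M((Mg₀.₈₇Fe₀.₁₃)₂Si₂O₆) = 208.974 g/mol, so wt% Si = 56.170/208.974 × 100 = 26.88%.
18.40 − 26.88 = -8.48 pp.

-8.48 percentage points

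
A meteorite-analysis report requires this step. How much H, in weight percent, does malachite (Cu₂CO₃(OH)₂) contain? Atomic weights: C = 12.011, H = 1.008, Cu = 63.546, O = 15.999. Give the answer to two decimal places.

0.91 weight percent

Molar mass of Cu₂CO₃(OH)₂: 2*63.546 + 1*12.011 + 5*15.999 + 2*1.008 = 221.114 g/mol.
Mass of H per formula unit: 2 × 1.008 = 2.016 g.
Weight fraction H = 2.016 / 221.114 = 0.0091.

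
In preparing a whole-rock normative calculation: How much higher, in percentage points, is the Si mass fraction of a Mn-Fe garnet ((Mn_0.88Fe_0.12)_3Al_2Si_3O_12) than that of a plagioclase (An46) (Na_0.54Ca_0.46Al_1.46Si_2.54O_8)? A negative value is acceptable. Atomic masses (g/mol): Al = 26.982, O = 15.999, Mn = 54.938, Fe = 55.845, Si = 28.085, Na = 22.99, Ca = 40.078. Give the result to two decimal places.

-9.45 percentage points

M((Mn_0.88Fe_0.12)_3Al_2Si_3O_12) = 495.348 g/mol, so wt% Si = 84.255/495.348 × 100 = 17.01%.
M(Na_0.54Ca_0.46Al_1.46Si_2.54O_8) = 269.572 g/mol, so wt% Si = 71.336/269.572 × 100 = 26.46%.
17.01 − 26.46 = -9.45 pp.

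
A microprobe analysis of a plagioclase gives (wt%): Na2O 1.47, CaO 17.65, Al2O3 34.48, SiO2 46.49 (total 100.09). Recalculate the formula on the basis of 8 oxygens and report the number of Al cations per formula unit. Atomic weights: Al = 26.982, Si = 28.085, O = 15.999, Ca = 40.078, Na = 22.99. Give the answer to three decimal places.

Na2O: 1.47/61.979 = 0.02372 mol → 0.04744 mol Na, 0.02372 mol O.
CaO: 17.65/56.077 = 0.31475 mol → 0.31475 mol Ca, 0.31475 mol O.
Al2O3: 34.48/101.961 = 0.33817 mol → 0.67634 mol Al, 1.01451 mol O.
SiO2: 46.49/60.083 = 0.77376 mol → 0.77376 mol Si, 1.54752 mol O.
Total oxygen = 2.90050 mol. Normalization factor = 8/2.90050 = 2.75815.
Al per 8 O = 0.67634 × 2.75815 = 1.865.

1.865 Al apfu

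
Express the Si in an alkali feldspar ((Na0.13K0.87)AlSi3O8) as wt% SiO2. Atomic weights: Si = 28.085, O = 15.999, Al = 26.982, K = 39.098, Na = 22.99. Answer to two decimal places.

M((Na0.13K0.87)AlSi3O8) = 276.233 g/mol; M(SiO2) = 60.083 g/mol.
Moles SiO2 per formula unit = 3 Si ÷ 1 = 3.0000.
SiO2 fraction = (3.0000 × 60.083) / 276.233 = 180.249/276.233 = 0.6525.

65.25 wt%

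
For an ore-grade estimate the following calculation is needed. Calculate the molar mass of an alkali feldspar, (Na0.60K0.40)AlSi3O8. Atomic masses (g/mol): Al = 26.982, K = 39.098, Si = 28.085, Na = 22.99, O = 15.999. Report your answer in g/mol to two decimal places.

268.66 g/mol

M = 0.60×22.99 + 0.40×39.098 + 1×26.982 + 3×28.085 + 8×15.999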